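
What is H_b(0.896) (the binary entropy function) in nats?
0.3338 nats

The binary entropy function is:
H(p) = -p log(p) - (1-p) log(1-p)

H(0.896) = -0.896 × log_e(0.896) - 0.104 × log_e(0.104)
H(0.896) = 0.3338 nats

Note: Binary entropy is maximized at p=0.5 (H=1 bit) and minimized at p=0 or p=1 (H=0).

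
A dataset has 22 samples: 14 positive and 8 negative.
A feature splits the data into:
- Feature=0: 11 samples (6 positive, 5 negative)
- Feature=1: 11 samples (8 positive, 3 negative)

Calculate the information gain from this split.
0.0260 bits

Information Gain = H(Y) - H(Y|Feature)

Before split:
P(positive) = 14/22 = 0.6364
H(Y) = 0.9457 bits

After split:
Feature=0: H = 0.9940 bits (weight = 11/22)
Feature=1: H = 0.8454 bits (weight = 11/22)
H(Y|Feature) = (11/22)×0.9940 + (11/22)×0.8454 = 0.9197 bits

Information Gain = 0.9457 - 0.9197 = 0.0260 bits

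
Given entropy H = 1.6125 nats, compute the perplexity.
5.0153

Perplexity is e^H (or exp(H) for natural log).

H = 1.6125 nats
Perplexity = e^1.6125 = 5.0153

Interpretation: The model's uncertainty is equivalent to choosing uniformly among 5.0 options.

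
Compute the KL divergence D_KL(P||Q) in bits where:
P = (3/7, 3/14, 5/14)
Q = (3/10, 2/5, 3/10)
0.1174 bits

KL divergence: D_KL(P||Q) = Σ p(x) log(p(x)/q(x))

Computing term by term:
  x=0: 3/7 × log_2[(3/7)/(3/10)] = 3/7 × 0.5146 = 0.2205
  x=1: 3/14 × log_2[(3/14)/(2/5)] = 3/14 × -0.9005 = -0.1930
  x=2: 5/14 × log_2[(5/14)/(3/10)] = 5/14 × 0.2515 = 0.0898

D_KL(P||Q) = 0.1174 bits

Note: KL divergence is always non-negative and equals 0 iff P = Q.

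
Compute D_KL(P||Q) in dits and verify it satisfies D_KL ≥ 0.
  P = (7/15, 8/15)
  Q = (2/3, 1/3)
0.0366 dits

KL divergence satisfies the Gibbs inequality: D_KL(P||Q) ≥ 0 for all distributions P, Q.

D_KL(P||Q) = Σ p(x) log(p(x)/q(x))
Term by term:
  x=0: 7/15 × log_10[(7/15)/(2/3)] = -0.0723
  x=1: 8/15 × log_10[(8/15)/(1/3)] = 0.1089
D_KL(P||Q) = 0.0366 dits

D_KL(P||Q) = 0.0366 ≥ 0 ✓

This non-negativity is a fundamental property: relative entropy cannot be negative because it measures how different Q is from P.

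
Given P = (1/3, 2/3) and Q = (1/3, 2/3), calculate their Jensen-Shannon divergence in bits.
0.0000 bits

Jensen-Shannon divergence is:
JSD(P||Q) = 0.5 × D_KL(P||M) + 0.5 × D_KL(Q||M)
where M = 0.5 × (P + Q) is the mixture distribution.

M = 0.5 × (1/3, 2/3) + 0.5 × (1/3, 2/3) = (1/3, 2/3)

D_KL(P||M) = 0.0000 bits
D_KL(Q||M) = 0.0000 bits

JSD(P||Q) = 0.5 × 0.0000 + 0.5 × 0.0000 = 0.0000 bits

Unlike KL divergence, JSD is symmetric and bounded: 0 ≤ JSD ≤ log(2).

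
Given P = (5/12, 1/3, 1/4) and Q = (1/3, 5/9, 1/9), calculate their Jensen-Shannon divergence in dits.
0.0131 dits

Jensen-Shannon divergence is:
JSD(P||Q) = 0.5 × D_KL(P||M) + 0.5 × D_KL(Q||M)
where M = 0.5 × (P + Q) is the mixture distribution.

M = 0.5 × (5/12, 1/3, 1/4) + 0.5 × (1/3, 5/9, 1/9) = (3/8, 4/9, 0.180556)

D_KL(P||M) = 0.0128 dits
D_KL(Q||M) = 0.0134 dits

JSD(P||Q) = 0.5 × 0.0128 + 0.5 × 0.0134 = 0.0131 dits

Unlike KL divergence, JSD is symmetric and bounded: 0 ≤ JSD ≤ log(2).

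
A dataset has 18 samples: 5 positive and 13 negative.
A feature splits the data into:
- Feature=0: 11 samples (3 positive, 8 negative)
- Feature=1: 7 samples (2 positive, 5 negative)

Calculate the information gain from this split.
0.0001 bits

Information Gain = H(Y) - H(Y|Feature)

Before split:
P(positive) = 5/18 = 0.2778
H(Y) = 0.8524 bits

After split:
Feature=0: H = 0.8454 bits (weight = 11/18)
Feature=1: H = 0.8631 bits (weight = 7/18)
H(Y|Feature) = (11/18)×0.8454 + (7/18)×0.8631 = 0.8523 bits

Information Gain = 0.8524 - 0.8523 = 0.0001 bits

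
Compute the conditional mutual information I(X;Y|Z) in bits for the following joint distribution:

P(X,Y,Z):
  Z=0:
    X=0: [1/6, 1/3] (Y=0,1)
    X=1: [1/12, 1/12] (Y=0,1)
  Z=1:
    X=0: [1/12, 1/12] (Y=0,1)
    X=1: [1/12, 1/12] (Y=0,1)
0.0105 bits

Conditional mutual information: I(X;Y|Z) = H(X|Z) + H(Y|Z) - H(X,Y|Z)

H(Z) = 0.9183
H(X,Z) = 1.7925 → H(X|Z) = 0.8742
H(Y,Z) = 1.8879 → H(Y|Z) = 0.9696
H(X,Y,Z) = 2.7516 → H(X,Y|Z) = 1.8333

I(X;Y|Z) = 0.8742 + 0.9696 - 1.8333 = 0.0105 bits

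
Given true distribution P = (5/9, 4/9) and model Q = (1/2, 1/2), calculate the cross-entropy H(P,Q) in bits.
1.0000 bits

Cross-entropy: H(P,Q) = -Σ p(x) log q(x)

Alternatively: H(P,Q) = H(P) + D_KL(P||Q)
H(P) = 0.9911 bits
D_KL(P||Q) = 0.0089 bits

H(P,Q) = 0.9911 + 0.0089 = 1.0000 bits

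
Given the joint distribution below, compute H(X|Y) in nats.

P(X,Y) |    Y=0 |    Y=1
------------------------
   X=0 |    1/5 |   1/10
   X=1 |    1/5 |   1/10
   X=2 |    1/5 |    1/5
1.0751 nats

Using the chain rule: H(X|Y) = H(X,Y) - H(Y)

First, compute H(X,Y) = 1.7481 nats

Marginal P(Y) = (3/5, 2/5)
H(Y) = 0.6730 nats

H(X|Y) = H(X,Y) - H(Y) = 1.7481 - 0.6730 = 1.0751 nats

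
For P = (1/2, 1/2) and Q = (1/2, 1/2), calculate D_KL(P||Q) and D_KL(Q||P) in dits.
D_KL(P||Q) = 0.0000, D_KL(Q||P) = 0.0000

KL divergence is not symmetric: D_KL(P||Q) ≠ D_KL(Q||P) in general.

D_KL(P||Q) = 0.0000 dits
D_KL(Q||P) = 0.0000 dits

In this case they happen to be equal (to 4 decimal places).

This asymmetry is why KL divergence is not a true distance metric.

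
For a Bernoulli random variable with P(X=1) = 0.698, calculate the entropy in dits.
0.2660 dits

The binary entropy function is:
H(p) = -p log(p) - (1-p) log(1-p)

H(0.698) = -0.698 × log_10(0.698) - 0.302 × log_10(0.302)
H(0.698) = 0.2660 dits

Note: Binary entropy is maximized at p=0.5 (H=1 bit) and minimized at p=0 or p=1 (H=0).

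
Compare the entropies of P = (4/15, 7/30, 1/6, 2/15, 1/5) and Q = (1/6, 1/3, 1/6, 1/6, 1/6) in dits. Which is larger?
P

Computing entropies in dits:
H(P) = 0.6867
H(Q) = 0.6778

Distribution P has higher entropy.

Intuition: The distribution closer to uniform (more spread out) has higher entropy.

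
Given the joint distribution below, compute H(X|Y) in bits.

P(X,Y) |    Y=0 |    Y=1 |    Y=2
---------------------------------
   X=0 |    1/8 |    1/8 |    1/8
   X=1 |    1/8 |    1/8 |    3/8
0.9056 bits

Using the chain rule: H(X|Y) = H(X,Y) - H(Y)

First, compute H(X,Y) = 2.4056 bits

Marginal P(Y) = (1/4, 1/4, 1/2)
H(Y) = 1.5000 bits

H(X|Y) = H(X,Y) - H(Y) = 2.4056 - 1.5000 = 0.9056 bits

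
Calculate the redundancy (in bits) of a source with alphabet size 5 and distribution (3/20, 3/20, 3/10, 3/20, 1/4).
0.0692 bits

Redundancy measures how far a source is from maximum entropy:
R = H_max - H(X)

Maximum entropy for 5 symbols: H_max = log_2(5) = 2.3219 bits
Actual entropy: H(X) = 2.2527 bits
Redundancy: R = 2.3219 - 2.2527 = 0.0692 bits

This redundancy represents potential for compression: the source could be compressed by 0.0692 bits per symbol.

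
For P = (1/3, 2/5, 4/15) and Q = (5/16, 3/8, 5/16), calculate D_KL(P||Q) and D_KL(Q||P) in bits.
D_KL(P||Q) = 0.0073, D_KL(Q||P) = 0.0075

KL divergence is not symmetric: D_KL(P||Q) ≠ D_KL(Q||P) in general.

D_KL(P||Q) = 0.0073 bits
D_KL(Q||P) = 0.0075 bits

No, they are not equal!

This asymmetry is why KL divergence is not a true distance metric.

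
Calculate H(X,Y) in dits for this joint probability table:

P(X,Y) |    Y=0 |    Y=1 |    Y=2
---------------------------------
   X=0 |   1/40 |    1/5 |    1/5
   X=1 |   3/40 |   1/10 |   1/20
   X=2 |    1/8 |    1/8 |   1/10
0.8948 dits

Joint entropy is H(X,Y) = -Σ_{x,y} p(x,y) log p(x,y).

Summing over all non-zero entries:
H(X,Y) = -[1/40·log_10(1/40) + 1/5·log_10(1/5) + 1/5·log_10(1/5) + 3/40·log_10(3/40) + 1/10·log_10(1/10) + 1/20·log_10(1/20) + 1/8·log_10(1/8) + 1/8·log_10(1/8) + 1/10·log_10(1/10)]
H(X,Y) = 0.8948 dits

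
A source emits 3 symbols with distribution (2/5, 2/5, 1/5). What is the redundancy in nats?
0.0437 nats

Redundancy measures how far a source is from maximum entropy:
R = H_max - H(X)

Maximum entropy for 3 symbols: H_max = log_e(3) = 1.0986 nats
Actual entropy: H(X) = 1.0549 nats
Redundancy: R = 1.0986 - 1.0549 = 0.0437 nats

This redundancy represents potential for compression: the source could be compressed by 0.0437 nats per symbol.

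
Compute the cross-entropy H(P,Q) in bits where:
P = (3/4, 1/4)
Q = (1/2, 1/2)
1.0000 bits

Cross-entropy: H(P,Q) = -Σ p(x) log q(x)

Alternatively: H(P,Q) = H(P) + D_KL(P||Q)
H(P) = 0.8113 bits
D_KL(P||Q) = 0.1887 bits

H(P,Q) = 0.8113 + 0.1887 = 1.0000 bits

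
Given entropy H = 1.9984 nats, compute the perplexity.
7.3772

Perplexity is e^H (or exp(H) for natural log).

H = 1.9984 nats
Perplexity = e^1.9984 = 7.3772

Interpretation: The model's uncertainty is equivalent to choosing uniformly among 7.4 options.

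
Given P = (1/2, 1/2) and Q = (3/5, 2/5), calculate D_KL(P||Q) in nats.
0.0204 nats

KL divergence: D_KL(P||Q) = Σ p(x) log(p(x)/q(x))

Computing term by term:
  x=0: 1/2 × log_e[(1/2)/(3/5)] = 1/2 × -0.1823 = -0.0912
  x=1: 1/2 × log_e[(1/2)/(2/5)] = 1/2 × 0.2231 = 0.1116

D_KL(P||Q) = 0.0204 nats

Note: KL divergence is always non-negative and equals 0 iff P = Q.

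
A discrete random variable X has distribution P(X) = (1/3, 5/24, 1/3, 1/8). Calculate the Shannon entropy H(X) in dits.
0.5729 dits

Shannon entropy is H(X) = -Σ p(x) log p(x).

For P = (1/3, 5/24, 1/3, 1/8):
H = -1/3 × log_10(1/3) -5/24 × log_10(5/24) -1/3 × log_10(1/3) -1/8 × log_10(1/8)
H = 0.5729 dits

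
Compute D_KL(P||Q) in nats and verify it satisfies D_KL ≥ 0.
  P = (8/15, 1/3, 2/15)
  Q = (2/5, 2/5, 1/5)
0.0386 nats

KL divergence satisfies the Gibbs inequality: D_KL(P||Q) ≥ 0 for all distributions P, Q.

D_KL(P||Q) = Σ p(x) log(p(x)/q(x))
Term by term:
  x=0: 8/15 × log_e[(8/15)/(2/5)] = 0.1534
  x=1: 1/3 × log_e[(1/3)/(2/5)] = -0.0608
  x=2: 2/15 × log_e[(2/15)/(1/5)] = -0.0541
D_KL(P||Q) = 0.0386 nats

D_KL(P||Q) = 0.0386 ≥ 0 ✓

This non-negativity is a fundamental property: relative entropy cannot be negative because it measures how different Q is from P.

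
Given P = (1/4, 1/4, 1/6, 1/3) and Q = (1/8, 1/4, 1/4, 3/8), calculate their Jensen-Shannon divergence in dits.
0.0067 dits

Jensen-Shannon divergence is:
JSD(P||Q) = 0.5 × D_KL(P||M) + 0.5 × D_KL(Q||M)
where M = 0.5 × (P + Q) is the mixture distribution.

M = 0.5 × (1/4, 1/4, 1/6, 1/3) + 0.5 × (1/8, 1/4, 1/4, 3/8) = (3/16, 1/4, 5/24, 0.354167)

D_KL(P||M) = 0.0063 dits
D_KL(Q||M) = 0.0071 dits

JSD(P||Q) = 0.5 × 0.0063 + 0.5 × 0.0071 = 0.0067 dits

Unlike KL divergence, JSD is symmetric and bounded: 0 ≤ JSD ≤ log(2).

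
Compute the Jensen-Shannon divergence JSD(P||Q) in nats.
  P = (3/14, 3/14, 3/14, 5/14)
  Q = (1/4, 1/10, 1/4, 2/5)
0.0126 nats

Jensen-Shannon divergence is:
JSD(P||Q) = 0.5 × D_KL(P||M) + 0.5 × D_KL(Q||M)
where M = 0.5 × (P + Q) is the mixture distribution.

M = 0.5 × (3/14, 3/14, 3/14, 5/14) + 0.5 × (1/4, 1/10, 1/4, 2/5) = (0.232143, 0.157143, 0.232143, 0.378571)

D_KL(P||M) = 0.0113 nats
D_KL(Q||M) = 0.0139 nats

JSD(P||Q) = 0.5 × 0.0113 + 0.5 × 0.0139 = 0.0126 nats

Unlike KL divergence, JSD is symmetric and bounded: 0 ≤ JSD ≤ log(2).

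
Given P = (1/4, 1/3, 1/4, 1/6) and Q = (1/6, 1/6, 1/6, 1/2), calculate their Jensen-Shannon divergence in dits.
0.0287 dits

Jensen-Shannon divergence is:
JSD(P||Q) = 0.5 × D_KL(P||M) + 0.5 × D_KL(Q||M)
where M = 0.5 × (P + Q) is the mixture distribution.

M = 0.5 × (1/4, 1/3, 1/4, 1/6) + 0.5 × (1/6, 1/6, 1/6, 1/2) = (5/24, 1/4, 5/24, 1/3)

D_KL(P||M) = 0.0311 dits
D_KL(Q||M) = 0.0264 dits

JSD(P||Q) = 0.5 × 0.0311 + 0.5 × 0.0264 = 0.0287 dits

Unlike KL divergence, JSD is symmetric and bounded: 0 ≤ JSD ≤ log(2).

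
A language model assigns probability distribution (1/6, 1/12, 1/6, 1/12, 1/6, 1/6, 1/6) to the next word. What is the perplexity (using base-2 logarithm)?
6.7348

Perplexity is 2^H (or exp(H) for natural log).

First, H = -Σ p log p = 2.7516 bits
Perplexity = 2^2.7516 = 6.7348

Interpretation: The model's uncertainty is equivalent to choosing uniformly among 6.7 options.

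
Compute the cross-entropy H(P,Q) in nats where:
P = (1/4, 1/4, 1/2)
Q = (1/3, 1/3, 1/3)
1.0986 nats

Cross-entropy: H(P,Q) = -Σ p(x) log q(x)

Alternatively: H(P,Q) = H(P) + D_KL(P||Q)
H(P) = 1.0397 nats
D_KL(P||Q) = 0.0589 nats

H(P,Q) = 1.0397 + 0.0589 = 1.0986 nats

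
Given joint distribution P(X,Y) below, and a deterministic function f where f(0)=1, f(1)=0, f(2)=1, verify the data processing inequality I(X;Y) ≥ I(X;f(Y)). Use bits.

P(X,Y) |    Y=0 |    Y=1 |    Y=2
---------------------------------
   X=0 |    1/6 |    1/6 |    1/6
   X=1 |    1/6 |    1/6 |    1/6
I(X;Y) = 0.0000, I(X;f(Y)) = 0.0000, inequality holds: 0.0000 ≥ 0.0000

Data Processing Inequality: For any Markov chain X → Y → Z, we have I(X;Y) ≥ I(X;Z).

Here Z = f(Y) is a deterministic function of Y, forming X → Y → Z.

Original I(X;Y) = 0.0000 bits

After applying f:
P(X,Z) where Z=f(Y):
- P(X,Z=0) = P(X,Y=1)
- P(X,Z=1) = P(X,Y=0) + P(X,Y=2)

I(X;Z) = I(X;f(Y)) = 0.0000 bits

Verification: 0.0000 ≥ 0.0000 ✓

Information cannot be created by processing; the function f can only lose information about X.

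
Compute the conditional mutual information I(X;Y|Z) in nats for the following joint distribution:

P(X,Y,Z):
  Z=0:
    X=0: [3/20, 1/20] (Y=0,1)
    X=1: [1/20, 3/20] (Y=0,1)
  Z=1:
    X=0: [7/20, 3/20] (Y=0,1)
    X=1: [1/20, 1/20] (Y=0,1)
0.0595 nats

Conditional mutual information: I(X;Y|Z) = H(X|Z) + H(Y|Z) - H(X,Y|Z)

H(Z) = 0.6730
H(X,Z) = 1.2206 → H(X|Z) = 0.5476
H(Y,Z) = 1.3322 → H(Y|Z) = 0.6592
H(X,Y,Z) = 1.8203 → H(X,Y|Z) = 1.1473

I(X;Y|Z) = 0.5476 + 0.6592 - 1.1473 = 0.0595 nats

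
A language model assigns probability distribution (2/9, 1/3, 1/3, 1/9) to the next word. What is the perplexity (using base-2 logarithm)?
3.7091

Perplexity is 2^H (or exp(H) for natural log).

First, H = -Σ p log p = 1.8911 bits
Perplexity = 2^1.8911 = 3.7091

Interpretation: The model's uncertainty is equivalent to choosing uniformly among 3.7 options.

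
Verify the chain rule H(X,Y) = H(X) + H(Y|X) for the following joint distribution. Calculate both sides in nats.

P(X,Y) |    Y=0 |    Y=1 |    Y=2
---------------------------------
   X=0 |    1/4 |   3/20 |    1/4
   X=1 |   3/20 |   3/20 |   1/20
H(X,Y) = 1.6966, H(X) = 0.6474, H(Y|X) = 1.0492 (all in nats)

Chain rule: H(X,Y) = H(X) + H(Y|X)

Left side — joint entropy directly:
H(X,Y) = -Σ p(x,y) log p(x,y) = 1.6966 nats

Right side — compute H(Y|X) from the conditional distributions:
P(X) = (13/20, 7/20), so H(X) = 0.6474 nats
H(Y|X) = Σ_x P(X=x) · H(Y|X=x):
  P(Y|X=0) = (5/13, 3/13, 5/13), H(Y|X=0) = 1.0734, weight P(X=0) = 13/20
  P(Y|X=1) = (3/7, 3/7, 1/7), H(Y|X=1) = 1.0042, weight P(X=1) = 7/20
H(Y|X) = 1.0492 nats

H(X) + H(Y|X) = 0.6474 + 1.0492 = 1.6966 nats

Both sides equal 1.6966 nats. ✓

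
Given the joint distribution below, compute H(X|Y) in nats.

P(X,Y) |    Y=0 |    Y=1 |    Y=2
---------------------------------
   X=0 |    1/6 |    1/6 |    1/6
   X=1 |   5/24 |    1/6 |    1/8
0.6878 nats

Using the chain rule: H(X|Y) = H(X,Y) - H(Y)

First, compute H(X,Y) = 1.7812 nats

Marginal P(Y) = (3/8, 1/3, 7/24)
H(Y) = 1.0934 nats

H(X|Y) = H(X,Y) - H(Y) = 1.7812 - 1.0934 = 0.6878 nats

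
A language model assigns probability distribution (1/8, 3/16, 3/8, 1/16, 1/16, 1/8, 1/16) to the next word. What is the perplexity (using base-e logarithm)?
5.5924

Perplexity is e^H (or exp(H) for natural log).

First, H = -Σ p log p = 1.7214 nats
Perplexity = e^1.7214 = 5.5924

Interpretation: The model's uncertainty is equivalent to choosing uniformly among 5.6 options.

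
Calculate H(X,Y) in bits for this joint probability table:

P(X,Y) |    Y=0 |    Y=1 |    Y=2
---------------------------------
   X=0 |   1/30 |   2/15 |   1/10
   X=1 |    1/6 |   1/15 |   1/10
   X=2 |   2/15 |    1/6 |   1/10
3.0574 bits

Joint entropy is H(X,Y) = -Σ_{x,y} p(x,y) log p(x,y).

Summing over all non-zero entries:
H(X,Y) = -[1/30·log_2(1/30) + 2/15·log_2(2/15) + 1/10·log_2(1/10) + 1/6·log_2(1/6) + 1/15·log_2(1/15) + 1/10·log_2(1/10) + 2/15·log_2(2/15) + 1/6·log_2(1/6) + 1/10·log_2(1/10)]
H(X,Y) = 3.0574 bits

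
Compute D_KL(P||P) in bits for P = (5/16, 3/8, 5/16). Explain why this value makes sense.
0.0000 bits

KL divergence satisfies the Gibbs inequality: D_KL(P||Q) ≥ 0 for all distributions P, Q.

D_KL(P||Q) = Σ p(x) log(p(x)/q(x))
Each term is p(x) × log_2(p(x)/p(x)) = p(x) × log_2(1) = 0, so the sum is 0.
D_KL(P||Q) = 0.0000 bits

When P = Q, the KL divergence is exactly 0, as there is no 'divergence' between identical distributions.

This non-negativity is a fundamental property: relative entropy cannot be negative because it measures how different Q is from P.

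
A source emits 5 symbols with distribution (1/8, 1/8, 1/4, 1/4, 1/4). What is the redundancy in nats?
0.0499 nats

Redundancy measures how far a source is from maximum entropy:
R = H_max - H(X)

Maximum entropy for 5 symbols: H_max = log_e(5) = 1.6094 nats
Actual entropy: H(X) = 1.5596 nats
Redundancy: R = 1.6094 - 1.5596 = 0.0499 nats

This redundancy represents potential for compression: the source could be compressed by 0.0499 nats per symbol.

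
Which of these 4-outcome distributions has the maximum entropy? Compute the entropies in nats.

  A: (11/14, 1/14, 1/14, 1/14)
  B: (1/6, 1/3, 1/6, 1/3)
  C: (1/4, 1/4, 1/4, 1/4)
C

For a discrete distribution over n outcomes, entropy is maximized by the uniform distribution.

Computing entropies:
H(A) = 0.7550 nats
H(B) = 1.3297 nats
H(C) = 1.3863 nats

The uniform distribution (where all probabilities equal 1/4) achieves the maximum entropy of log_e(4) = 1.3863 nats.

Distribution C has the highest entropy.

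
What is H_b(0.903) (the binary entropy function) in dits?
0.1383 dits

The binary entropy function is:
H(p) = -p log(p) - (1-p) log(1-p)

H(0.903) = -0.903 × log_10(0.903) - 0.097 × log_10(0.097)
H(0.903) = 0.1383 dits

Note: Binary entropy is maximized at p=0.5 (H=1 bit) and minimized at p=0 or p=1 (H=0).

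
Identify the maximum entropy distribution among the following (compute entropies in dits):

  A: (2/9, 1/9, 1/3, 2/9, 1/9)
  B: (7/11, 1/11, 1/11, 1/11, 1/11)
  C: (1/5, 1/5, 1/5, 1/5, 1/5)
C

For a discrete distribution over n outcomes, entropy is maximized by the uniform distribution.

Computing entropies:
H(A) = 0.6614 dits
H(B) = 0.5036 dits
H(C) = 0.6990 dits

The uniform distribution (where all probabilities equal 1/5) achieves the maximum entropy of log_10(5) = 0.6990 dits.

Distribution C has the highest entropy.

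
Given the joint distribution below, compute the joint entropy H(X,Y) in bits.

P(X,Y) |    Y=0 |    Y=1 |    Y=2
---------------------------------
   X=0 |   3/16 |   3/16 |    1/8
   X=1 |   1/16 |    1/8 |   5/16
2.4300 bits

Joint entropy is H(X,Y) = -Σ_{x,y} p(x,y) log p(x,y).

Summing over all non-zero entries:
H(X,Y) = -[3/16·log_2(3/16) + 3/16·log_2(3/16) + 1/8·log_2(1/8) + 1/16·log_2(1/16) + 1/8·log_2(1/8) + 5/16·log_2(5/16)]
H(X,Y) = 2.4300 bits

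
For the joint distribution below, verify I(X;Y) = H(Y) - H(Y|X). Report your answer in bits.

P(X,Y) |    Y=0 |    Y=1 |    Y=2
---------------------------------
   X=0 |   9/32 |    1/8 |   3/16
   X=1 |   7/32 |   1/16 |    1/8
I(X;Y) = 0.0045 bits

Mutual information has multiple equivalent forms:
- I(X;Y) = H(X) - H(X|Y)
- I(X;Y) = H(Y) - H(Y|X)
- I(X;Y) = H(X) + H(Y) - H(X,Y)

Computing all quantities:
H(X) = 0.9745, H(Y) = 1.4772, H(X,Y) = 2.4472
H(X|Y) = 0.9700, H(Y|X) = 1.4727

Verification:
H(X) - H(X|Y) = 0.9745 - 0.9700 = 0.0045
H(Y) - H(Y|X) = 1.4772 - 1.4727 = 0.0045
H(X) + H(Y) - H(X,Y) = 0.9745 + 1.4772 - 2.4472 = 0.0045

All forms give I(X;Y) = 0.0045 bits. ✓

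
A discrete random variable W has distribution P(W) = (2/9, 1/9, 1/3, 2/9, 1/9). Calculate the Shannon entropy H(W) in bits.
2.1972 bits

Shannon entropy is H(X) = -Σ p(x) log p(x).

For P = (2/9, 1/9, 1/3, 2/9, 1/9):
H = -2/9 × log_2(2/9) -1/9 × log_2(1/9) -1/3 × log_2(1/3) -2/9 × log_2(2/9) -1/9 × log_2(1/9)
H = 2.1972 bits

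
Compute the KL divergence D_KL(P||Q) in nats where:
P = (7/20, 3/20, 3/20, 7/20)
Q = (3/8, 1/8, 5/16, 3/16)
0.1116 nats

KL divergence: D_KL(P||Q) = Σ p(x) log(p(x)/q(x))

Computing term by term:
  x=0: 7/20 × log_e[(7/20)/(3/8)] = 7/20 × -0.0690 = -0.0241
  x=1: 3/20 × log_e[(3/20)/(1/8)] = 3/20 × 0.1823 = 0.0273
  x=2: 3/20 × log_e[(3/20)/(5/16)] = 3/20 × -0.7340 = -0.1101
  x=3: 7/20 × log_e[(7/20)/(3/16)] = 7/20 × 0.6242 = 0.2185

D_KL(P||Q) = 0.1116 nats

Note: KL divergence is always non-negative and equals 0 iff P = Q.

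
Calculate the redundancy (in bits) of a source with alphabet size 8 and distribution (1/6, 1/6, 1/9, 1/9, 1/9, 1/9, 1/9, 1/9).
0.0251 bits

Redundancy measures how far a source is from maximum entropy:
R = H_max - H(X)

Maximum entropy for 8 symbols: H_max = log_2(8) = 3.0000 bits
Actual entropy: H(X) = 2.9749 bits
Redundancy: R = 3.0000 - 2.9749 = 0.0251 bits

This redundancy represents potential for compression: the source could be compressed by 0.0251 bits per symbol.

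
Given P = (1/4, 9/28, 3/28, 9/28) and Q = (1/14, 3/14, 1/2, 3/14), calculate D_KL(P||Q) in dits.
0.1775 dits

KL divergence: D_KL(P||Q) = Σ p(x) log(p(x)/q(x))

Computing term by term:
  x=0: 1/4 × log_10[(1/4)/(1/14)] = 1/4 × 0.5441 = 0.1360
  x=1: 9/28 × log_10[(9/28)/(3/14)] = 9/28 × 0.1761 = 0.0566
  x=2: 3/28 × log_10[(3/28)/(1/2)] = 3/28 × -0.6690 = -0.0717
  x=3: 9/28 × log_10[(9/28)/(3/14)] = 9/28 × 0.1761 = 0.0566

D_KL(P||Q) = 0.1775 dits

Note: KL divergence is always non-negative and equals 0 iff P = Q.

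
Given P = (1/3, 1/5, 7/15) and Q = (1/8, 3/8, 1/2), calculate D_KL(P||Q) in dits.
0.0734 dits

KL divergence: D_KL(P||Q) = Σ p(x) log(p(x)/q(x))

Computing term by term:
  x=0: 1/3 × log_10[(1/3)/(1/8)] = 1/3 × 0.4260 = 0.1420
  x=1: 1/5 × log_10[(1/5)/(3/8)] = 1/5 × -0.2730 = -0.0546
  x=2: 7/15 × log_10[(7/15)/(1/2)] = 7/15 × -0.0300 = -0.0140

D_KL(P||Q) = 0.0734 dits

Note: KL divergence is always non-negative and equals 0 iff P = Q.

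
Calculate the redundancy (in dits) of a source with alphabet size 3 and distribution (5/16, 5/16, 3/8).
0.0017 dits

Redundancy measures how far a source is from maximum entropy:
R = H_max - H(X)

Maximum entropy for 3 symbols: H_max = log_10(3) = 0.4771 dits
Actual entropy: H(X) = 0.4755 dits
Redundancy: R = 0.4771 - 0.4755 = 0.0017 dits

This redundancy represents potential for compression: the source could be compressed by 0.0017 dits per symbol.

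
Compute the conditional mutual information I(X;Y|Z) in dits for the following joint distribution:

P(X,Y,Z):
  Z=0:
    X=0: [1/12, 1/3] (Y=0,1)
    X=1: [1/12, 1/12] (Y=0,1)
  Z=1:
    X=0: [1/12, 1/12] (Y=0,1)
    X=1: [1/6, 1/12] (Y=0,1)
0.0133 dits

Conditional mutual information: I(X;Y|Z) = H(X|Z) + H(Y|Z) - H(X,Y|Z)

H(Z) = 0.2950
H(X,Z) = 0.5683 → H(X|Z) = 0.2734
H(Y,Z) = 0.5683 → H(Y|Z) = 0.2734
H(X,Y,Z) = 0.8283 → H(X,Y|Z) = 0.5334

I(X;Y|Z) = 0.2734 + 0.2734 - 0.5334 = 0.0133 dits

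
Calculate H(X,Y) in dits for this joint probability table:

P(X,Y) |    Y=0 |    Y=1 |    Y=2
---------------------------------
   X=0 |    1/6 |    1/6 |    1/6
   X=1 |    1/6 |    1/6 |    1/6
0.7782 dits

Joint entropy is H(X,Y) = -Σ_{x,y} p(x,y) log p(x,y).

Summing over all non-zero entries:
H(X,Y) = -[1/6·log_10(1/6) + 1/6·log_10(1/6) + 1/6·log_10(1/6) + 1/6·log_10(1/6) + 1/6·log_10(1/6) + 1/6·log_10(1/6)]
H(X,Y) = 0.7782 dits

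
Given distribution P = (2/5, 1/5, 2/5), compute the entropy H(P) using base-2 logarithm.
1.5219 bits

Shannon entropy is H(X) = -Σ p(x) log p(x).

For P = (2/5, 1/5, 2/5):
H = -2/5 × log_2(2/5) -1/5 × log_2(1/5) -2/5 × log_2(2/5)
H = 1.5219 bits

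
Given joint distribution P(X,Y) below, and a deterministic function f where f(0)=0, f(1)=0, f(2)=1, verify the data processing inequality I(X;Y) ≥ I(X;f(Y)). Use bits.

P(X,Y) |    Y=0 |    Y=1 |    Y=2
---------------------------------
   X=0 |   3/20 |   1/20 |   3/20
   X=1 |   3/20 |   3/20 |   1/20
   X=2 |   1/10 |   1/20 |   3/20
I(X;Y) = 0.1070, I(X;f(Y)) = 0.0822, inequality holds: 0.1070 ≥ 0.0822

Data Processing Inequality: For any Markov chain X → Y → Z, we have I(X;Y) ≥ I(X;Z).

Here Z = f(Y) is a deterministic function of Y, forming X → Y → Z.

Original I(X;Y) = 0.1070 bits

After applying f:
P(X,Z) where Z=f(Y):
- P(X,Z=0) = P(X,Y=0) + P(X,Y=1)
- P(X,Z=1) = P(X,Y=2)

I(X;Z) = I(X;f(Y)) = 0.0822 bits

Verification: 0.1070 ≥ 0.0822 ✓

Information cannot be created by processing; the function f can only lose information about X.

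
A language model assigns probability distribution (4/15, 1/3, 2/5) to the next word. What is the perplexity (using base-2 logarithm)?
2.9600

Perplexity is 2^H (or exp(H) for natural log).

First, H = -Σ p log p = 1.5656 bits
Perplexity = 2^1.5656 = 2.9600

Interpretation: The model's uncertainty is equivalent to choosing uniformly among 3.0 options.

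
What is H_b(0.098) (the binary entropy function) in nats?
0.3207 nats

The binary entropy function is:
H(p) = -p log(p) - (1-p) log(1-p)

H(0.098) = -0.098 × log_e(0.098) - 0.902 × log_e(0.902)
H(0.098) = 0.3207 nats

Note: Binary entropy is maximized at p=0.5 (H=1 bit) and minimized at p=0 or p=1 (H=0).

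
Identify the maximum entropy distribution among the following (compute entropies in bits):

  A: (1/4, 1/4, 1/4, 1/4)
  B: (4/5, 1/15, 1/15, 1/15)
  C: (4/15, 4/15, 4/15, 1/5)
A

For a discrete distribution over n outcomes, entropy is maximized by the uniform distribution.

Computing entropies:
H(A) = 2.0000 bits
H(B) = 1.0389 bits
H(C) = 1.9899 bits

The uniform distribution (where all probabilities equal 1/4) achieves the maximum entropy of log_2(4) = 2.0000 bits.

Distribution A has the highest entropy.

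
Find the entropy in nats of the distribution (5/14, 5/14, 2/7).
1.0934 nats

Shannon entropy is H(X) = -Σ p(x) log p(x).

For P = (5/14, 5/14, 2/7):
H = -5/14 × log_e(5/14) -5/14 × log_e(5/14) -2/7 × log_e(2/7)
H = 1.0934 nats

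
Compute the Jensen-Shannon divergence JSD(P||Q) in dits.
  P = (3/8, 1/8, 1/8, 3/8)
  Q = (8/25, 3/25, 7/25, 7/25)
0.0086 dits

Jensen-Shannon divergence is:
JSD(P||Q) = 0.5 × D_KL(P||M) + 0.5 × D_KL(Q||M)
where M = 0.5 × (P + Q) is the mixture distribution.

M = 0.5 × (3/8, 1/8, 1/8, 3/8) + 0.5 × (8/25, 3/25, 7/25, 7/25) = (0.3475, 0.1225, 0.2025, 0.3275)

D_KL(P||M) = 0.0094 dits
D_KL(Q||M) = 0.0078 dits

JSD(P||Q) = 0.5 × 0.0094 + 0.5 × 0.0078 = 0.0086 dits

Unlike KL divergence, JSD is symmetric and bounded: 0 ≤ JSD ≤ log(2).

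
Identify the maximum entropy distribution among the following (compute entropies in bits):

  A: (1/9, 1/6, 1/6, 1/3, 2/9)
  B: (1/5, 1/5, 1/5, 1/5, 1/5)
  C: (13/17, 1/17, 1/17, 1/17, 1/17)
B

For a discrete distribution over n outcomes, entropy is maximized by the uniform distribution.

Computing entropies:
H(A) = 2.2244 bits
H(B) = 2.3219 bits
H(C) = 1.2577 bits

The uniform distribution (where all probabilities equal 1/5) achieves the maximum entropy of log_2(5) = 2.3219 bits.

Distribution B has the highest entropy.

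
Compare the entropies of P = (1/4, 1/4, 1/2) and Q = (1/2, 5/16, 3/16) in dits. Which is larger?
P

Computing entropies in dits:
H(P) = 0.4515
H(Q) = 0.4447

Distribution P has higher entropy.

Intuition: The distribution closer to uniform (more spread out) has higher entropy.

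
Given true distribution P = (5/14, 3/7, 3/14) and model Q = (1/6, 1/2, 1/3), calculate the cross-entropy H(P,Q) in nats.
1.1724 nats

Cross-entropy: H(P,Q) = -Σ p(x) log q(x)

Alternatively: H(P,Q) = H(P) + D_KL(P||Q)
H(P) = 1.0609 nats
D_KL(P||Q) = 0.1114 nats

H(P,Q) = 1.0609 + 0.1114 = 1.1724 nats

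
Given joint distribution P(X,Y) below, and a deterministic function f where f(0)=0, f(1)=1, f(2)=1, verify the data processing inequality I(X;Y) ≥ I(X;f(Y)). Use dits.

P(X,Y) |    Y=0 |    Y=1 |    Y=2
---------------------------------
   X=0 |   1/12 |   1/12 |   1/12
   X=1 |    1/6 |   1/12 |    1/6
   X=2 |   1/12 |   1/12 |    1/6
I(X;Y) = 0.0073, I(X;f(Y)) = 0.0041, inequality holds: 0.0073 ≥ 0.0041

Data Processing Inequality: For any Markov chain X → Y → Z, we have I(X;Y) ≥ I(X;Z).

Here Z = f(Y) is a deterministic function of Y, forming X → Y → Z.

Original I(X;Y) = 0.0073 dits

After applying f:
P(X,Z) where Z=f(Y):
- P(X,Z=0) = P(X,Y=0)
- P(X,Z=1) = P(X,Y=1) + P(X,Y=2)

I(X;Z) = I(X;f(Y)) = 0.0041 dits

Verification: 0.0073 ≥ 0.0041 ✓

Information cannot be created by processing; the function f can only lose information about X.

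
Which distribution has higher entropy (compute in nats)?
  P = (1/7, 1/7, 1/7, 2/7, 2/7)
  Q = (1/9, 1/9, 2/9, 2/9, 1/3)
P

Computing entropies in nats:
H(P) = 1.5498
H(Q) = 1.5230

Distribution P has higher entropy.

Intuition: The distribution closer to uniform (more spread out) has higher entropy.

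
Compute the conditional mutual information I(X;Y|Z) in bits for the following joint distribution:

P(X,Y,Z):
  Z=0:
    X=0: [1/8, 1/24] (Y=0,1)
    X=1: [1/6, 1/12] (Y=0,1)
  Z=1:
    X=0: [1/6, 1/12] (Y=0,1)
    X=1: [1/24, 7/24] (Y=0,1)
0.1402 bits

Conditional mutual information: I(X;Y|Z) = H(X|Z) + H(Y|Z) - H(X,Y|Z)

H(Z) = 0.9799
H(X,Z) = 1.9591 → H(X|Z) = 0.9793
H(Y,Z) = 1.8956 → H(Y|Z) = 0.9157
H(X,Y,Z) = 2.7347 → H(X,Y|Z) = 1.7548

I(X;Y|Z) = 0.9793 + 0.9157 - 1.7548 = 0.1402 bits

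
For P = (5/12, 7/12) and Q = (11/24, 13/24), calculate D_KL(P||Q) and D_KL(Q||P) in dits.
D_KL(P||Q) = 0.0015, D_KL(Q||P) = 0.0015

KL divergence is not symmetric: D_KL(P||Q) ≠ D_KL(Q||P) in general.

D_KL(P||Q) = 0.0015 dits
D_KL(Q||P) = 0.0015 dits

In this case they happen to be equal (to 4 decimal places).

This asymmetry is why KL divergence is not a true distance metric.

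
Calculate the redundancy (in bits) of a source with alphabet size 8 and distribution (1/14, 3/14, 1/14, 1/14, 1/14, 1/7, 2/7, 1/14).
0.2466 bits

Redundancy measures how far a source is from maximum entropy:
R = H_max - H(X)

Maximum entropy for 8 symbols: H_max = log_2(8) = 3.0000 bits
Actual entropy: H(X) = 2.7534 bits
Redundancy: R = 3.0000 - 2.7534 = 0.2466 bits

This redundancy represents potential for compression: the source could be compressed by 0.2466 bits per symbol.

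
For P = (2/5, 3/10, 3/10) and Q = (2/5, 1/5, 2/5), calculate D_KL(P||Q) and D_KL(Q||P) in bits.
D_KL(P||Q) = 0.0510, D_KL(Q||P) = 0.0490

KL divergence is not symmetric: D_KL(P||Q) ≠ D_KL(Q||P) in general.

D_KL(P||Q) = 0.0510 bits
D_KL(Q||P) = 0.0490 bits

No, they are not equal!

This asymmetry is why KL divergence is not a true distance metric.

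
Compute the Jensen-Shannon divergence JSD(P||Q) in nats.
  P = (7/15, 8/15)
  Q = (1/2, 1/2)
0.0006 nats

Jensen-Shannon divergence is:
JSD(P||Q) = 0.5 × D_KL(P||M) + 0.5 × D_KL(Q||M)
where M = 0.5 × (P + Q) is the mixture distribution.

M = 0.5 × (7/15, 8/15) + 0.5 × (1/2, 1/2) = (0.483333, 0.516667)

D_KL(P||M) = 0.0006 nats
D_KL(Q||M) = 0.0006 nats

JSD(P||Q) = 0.5 × 0.0006 + 0.5 × 0.0006 = 0.0006 nats

Unlike KL divergence, JSD is symmetric and bounded: 0 ≤ JSD ≤ log(2).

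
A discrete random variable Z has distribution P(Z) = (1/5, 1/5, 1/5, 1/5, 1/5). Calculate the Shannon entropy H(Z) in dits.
0.6990 dits

Shannon entropy is H(X) = -Σ p(x) log p(x).

For P = (1/5, 1/5, 1/5, 1/5, 1/5):
H = -1/5 × log_10(1/5) -1/5 × log_10(1/5) -1/5 × log_10(1/5) -1/5 × log_10(1/5) -1/5 × log_10(1/5)
H = 0.6990 dits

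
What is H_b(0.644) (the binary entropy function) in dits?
0.2828 dits

The binary entropy function is:
H(p) = -p log(p) - (1-p) log(1-p)

H(0.644) = -0.644 × log_10(0.644) - 0.356 × log_10(0.356)
H(0.644) = 0.2828 dits

Note: Binary entropy is maximized at p=0.5 (H=1 bit) and minimized at p=0 or p=1 (H=0).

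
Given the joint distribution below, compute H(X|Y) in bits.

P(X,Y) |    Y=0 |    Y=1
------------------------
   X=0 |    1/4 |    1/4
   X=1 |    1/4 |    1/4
1.0000 bits

Using the chain rule: H(X|Y) = H(X,Y) - H(Y)

First, compute H(X,Y) = 2.0000 bits

Marginal P(Y) = (1/2, 1/2)
H(Y) = 1.0000 bits

H(X|Y) = H(X,Y) - H(Y) = 2.0000 - 1.0000 = 1.0000 bits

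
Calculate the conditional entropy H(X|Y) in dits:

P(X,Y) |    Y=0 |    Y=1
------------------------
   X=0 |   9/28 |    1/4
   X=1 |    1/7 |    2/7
0.2852 dits

Using the chain rule: H(X|Y) = H(X,Y) - H(Y)

First, compute H(X,Y) = 0.5851 dits

Marginal P(Y) = (13/28, 15/28)
H(Y) = 0.2999 dits

H(X|Y) = H(X,Y) - H(Y) = 0.5851 - 0.2999 = 0.2852 dits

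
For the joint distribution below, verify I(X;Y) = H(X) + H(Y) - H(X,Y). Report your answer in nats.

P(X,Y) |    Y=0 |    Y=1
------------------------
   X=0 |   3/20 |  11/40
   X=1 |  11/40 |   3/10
I(X;Y) = 0.0079 nats

Mutual information has multiple equivalent forms:
- I(X;Y) = H(X) - H(X|Y)
- I(X;Y) = H(Y) - H(Y|X)
- I(X;Y) = H(X) + H(Y) - H(X,Y)

Computing all quantities:
H(X) = 0.6819, H(Y) = 0.6819, H(X,Y) = 1.3558
H(X|Y) = 0.6739, H(Y|X) = 0.6739

Verification:
H(X) - H(X|Y) = 0.6819 - 0.6739 = 0.0079
H(Y) - H(Y|X) = 0.6819 - 0.6739 = 0.0079
H(X) + H(Y) - H(X,Y) = 0.6819 + 0.6819 - 1.3558 = 0.0079

All forms give I(X;Y) = 0.0079 nats. ✓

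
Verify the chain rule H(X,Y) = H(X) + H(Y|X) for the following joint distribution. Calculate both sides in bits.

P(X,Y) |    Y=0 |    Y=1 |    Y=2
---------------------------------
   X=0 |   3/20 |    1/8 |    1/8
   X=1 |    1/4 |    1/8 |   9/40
H(X,Y) = 2.5197, H(X) = 0.9710, H(Y|X) = 1.5488 (all in bits)

Chain rule: H(X,Y) = H(X) + H(Y|X)

Left side — joint entropy directly:
H(X,Y) = -Σ p(x,y) log p(x,y) = 2.5197 bits

Right side — compute H(Y|X) from the conditional distributions:
P(X) = (2/5, 3/5), so H(X) = 0.9710 bits
H(Y|X) = Σ_x P(X=x) · H(Y|X=x):
  P(Y|X=0) = (3/8, 5/16, 5/16), H(Y|X=0) = 1.5794, weight P(X=0) = 2/5
  P(Y|X=1) = (5/12, 5/24, 3/8), H(Y|X=1) = 1.5284, weight P(X=1) = 3/5
H(Y|X) = 1.5488 bits

H(X) + H(Y|X) = 0.9710 + 1.5488 = 2.5197 bits

Both sides equal 2.5197 bits. ✓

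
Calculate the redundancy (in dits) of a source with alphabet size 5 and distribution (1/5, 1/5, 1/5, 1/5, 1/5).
0.0000 dits

Redundancy measures how far a source is from maximum entropy:
R = H_max - H(X)

Maximum entropy for 5 symbols: H_max = log_10(5) = 0.6990 dits
Actual entropy: H(X) = 0.6990 dits
Redundancy: R = 0.6990 - 0.6990 = 0.0000 dits

This redundancy represents potential for compression: the source could be compressed by 0.0000 dits per symbol.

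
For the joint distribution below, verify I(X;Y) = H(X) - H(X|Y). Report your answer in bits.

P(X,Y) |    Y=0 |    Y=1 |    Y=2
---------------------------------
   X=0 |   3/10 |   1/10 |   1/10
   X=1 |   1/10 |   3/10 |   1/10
I(X;Y) = 0.1510 bits

Mutual information has multiple equivalent forms:
- I(X;Y) = H(X) - H(X|Y)
- I(X;Y) = H(Y) - H(Y|X)
- I(X;Y) = H(X) + H(Y) - H(X,Y)

Computing all quantities:
H(X) = 1.0000, H(Y) = 1.5219, H(X,Y) = 2.3710
H(X|Y) = 0.8490, H(Y|X) = 1.3710

Verification:
H(X) - H(X|Y) = 1.0000 - 0.8490 = 0.1510
H(Y) - H(Y|X) = 1.5219 - 1.3710 = 0.1510
H(X) + H(Y) - H(X,Y) = 1.0000 + 1.5219 - 2.3710 = 0.1510

All forms give I(X;Y) = 0.1510 bits. ✓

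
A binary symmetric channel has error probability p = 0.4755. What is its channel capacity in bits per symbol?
0.0017 bits

For a binary symmetric channel (BSC) with error probability p:
Capacity C = 1 - H(p) bits per symbol

where H(p) = -p log₂(p) - (1-p) log₂(1-p) is the binary entropy function.

H(0.4755) = 0.9983 bits
C = 1 - 0.9983 = 0.0017 bits per symbol

This means we can reliably transmit up to 0.0017 bits of information per channel use.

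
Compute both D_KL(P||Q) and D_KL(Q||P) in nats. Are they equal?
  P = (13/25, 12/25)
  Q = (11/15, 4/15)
D_KL(P||Q) = 0.1034, D_KL(Q||P) = 0.0954

KL divergence is not symmetric: D_KL(P||Q) ≠ D_KL(Q||P) in general.

D_KL(P||Q) = 0.1034 nats
D_KL(Q||P) = 0.0954 nats

No, they are not equal!

This asymmetry is why KL divergence is not a true distance metric.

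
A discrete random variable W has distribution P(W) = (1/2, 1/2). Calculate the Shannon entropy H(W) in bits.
1.0000 bits

Shannon entropy is H(X) = -Σ p(x) log p(x).

For P = (1/2, 1/2):
H = -1/2 × log_2(1/2) -1/2 × log_2(1/2)
H = 1.0000 bits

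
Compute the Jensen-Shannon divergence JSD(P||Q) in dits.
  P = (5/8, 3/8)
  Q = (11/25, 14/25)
0.0075 dits

Jensen-Shannon divergence is:
JSD(P||Q) = 0.5 × D_KL(P||M) + 0.5 × D_KL(Q||M)
where M = 0.5 × (P + Q) is the mixture distribution.

M = 0.5 × (5/8, 3/8) + 0.5 × (11/25, 14/25) = (0.5325, 0.4675)

D_KL(P||M) = 0.0076 dits
D_KL(Q||M) = 0.0074 dits

JSD(P||Q) = 0.5 × 0.0076 + 0.5 × 0.0074 = 0.0075 dits

Unlike KL divergence, JSD is symmetric and bounded: 0 ≤ JSD ≤ log(2).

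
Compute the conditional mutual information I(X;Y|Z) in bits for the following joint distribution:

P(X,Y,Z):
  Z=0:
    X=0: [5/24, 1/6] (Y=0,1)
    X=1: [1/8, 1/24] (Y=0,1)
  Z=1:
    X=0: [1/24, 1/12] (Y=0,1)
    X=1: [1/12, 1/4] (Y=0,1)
0.0160 bits

Conditional mutual information: I(X;Y|Z) = H(X|Z) + H(Y|Z) - H(X,Y|Z)

H(Z) = 0.9950
H(X,Z) = 1.8648 → H(X|Z) = 0.8698
H(Y,Z) = 1.9031 → H(Y|Z) = 0.9081
H(X,Y,Z) = 2.7569 → H(X,Y|Z) = 1.7619

I(X;Y|Z) = 0.8698 + 0.9081 - 1.7619 = 0.0160 bits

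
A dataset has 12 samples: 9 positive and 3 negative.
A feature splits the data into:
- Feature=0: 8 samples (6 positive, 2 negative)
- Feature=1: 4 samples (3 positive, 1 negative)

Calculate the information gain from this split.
0.0000 bits

Information Gain = H(Y) - H(Y|Feature)

Before split:
P(positive) = 9/12 = 0.7500
H(Y) = 0.8113 bits

After split:
Feature=0: H = 0.8113 bits (weight = 8/12)
Feature=1: H = 0.8113 bits (weight = 4/12)
H(Y|Feature) = (8/12)×0.8113 + (4/12)×0.8113 = 0.8113 bits

Information Gain = 0.8113 - 0.8113 = 0.0000 bits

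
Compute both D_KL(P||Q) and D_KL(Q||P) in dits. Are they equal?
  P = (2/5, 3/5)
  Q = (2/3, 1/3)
D_KL(P||Q) = 0.0644, D_KL(Q||P) = 0.0628

KL divergence is not symmetric: D_KL(P||Q) ≠ D_KL(Q||P) in general.

D_KL(P||Q) = 0.0644 dits
D_KL(Q||P) = 0.0628 dits

No, they are not equal!

This asymmetry is why KL divergence is not a true distance metric.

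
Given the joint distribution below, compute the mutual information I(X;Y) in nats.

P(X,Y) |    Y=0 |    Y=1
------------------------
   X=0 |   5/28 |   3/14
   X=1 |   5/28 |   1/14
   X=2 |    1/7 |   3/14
0.0325 nats

Mutual information: I(X;Y) = H(X) + H(Y) - H(X,Y)

Marginals:
P(X) = (11/28, 1/4, 5/14), H(X) = 1.0813 nats
P(Y) = (1/2, 1/2), H(Y) = 0.6931 nats

Joint entropy: H(X,Y) = 1.7420 nats

I(X;Y) = 1.0813 + 0.6931 - 1.7420 = 0.0325 nats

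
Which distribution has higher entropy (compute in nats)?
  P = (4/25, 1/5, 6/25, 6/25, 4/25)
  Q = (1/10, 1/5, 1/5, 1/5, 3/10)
P

Computing entropies in nats:
H(P) = 1.5933
H(Q) = 1.5571

Distribution P has higher entropy.

Intuition: The distribution closer to uniform (more spread out) has higher entropy.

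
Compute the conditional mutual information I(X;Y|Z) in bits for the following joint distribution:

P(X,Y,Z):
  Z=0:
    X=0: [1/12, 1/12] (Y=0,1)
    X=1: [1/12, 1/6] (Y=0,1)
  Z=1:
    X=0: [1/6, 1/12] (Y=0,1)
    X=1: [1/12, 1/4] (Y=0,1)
0.0830 bits

Conditional mutual information: I(X;Y|Z) = H(X|Z) + H(Y|Z) - H(X,Y|Z)

H(Z) = 0.9799
H(X,Z) = 1.9591 → H(X|Z) = 0.9793
H(Y,Z) = 1.9591 → H(Y|Z) = 0.9793
H(X,Y,Z) = 2.8554 → H(X,Y|Z) = 1.8755

I(X;Y|Z) = 0.9793 + 0.9793 - 1.8755 = 0.0830 bits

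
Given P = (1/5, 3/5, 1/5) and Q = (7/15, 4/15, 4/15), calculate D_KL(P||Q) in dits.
0.1127 dits

KL divergence: D_KL(P||Q) = Σ p(x) log(p(x)/q(x))

Computing term by term:
  x=0: 1/5 × log_10[(1/5)/(7/15)] = 1/5 × -0.3680 = -0.0736
  x=1: 3/5 × log_10[(3/5)/(4/15)] = 3/5 × 0.3522 = 0.2113
  x=2: 1/5 × log_10[(1/5)/(4/15)] = 1/5 × -0.1249 = -0.0250

D_KL(P||Q) = 0.1127 dits

Note: KL divergence is always non-negative and equals 0 iff P = Q.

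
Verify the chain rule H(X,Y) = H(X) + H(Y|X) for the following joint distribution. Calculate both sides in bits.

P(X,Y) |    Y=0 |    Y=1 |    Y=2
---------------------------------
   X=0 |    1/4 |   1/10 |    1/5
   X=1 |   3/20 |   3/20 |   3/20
H(X,Y) = 2.5282, H(X) = 0.9928, H(Y|X) = 1.5354 (all in bits)

Chain rule: H(X,Y) = H(X) + H(Y|X)

Left side — joint entropy directly:
H(X,Y) = -Σ p(x,y) log p(x,y) = 2.5282 bits

Right side — compute H(Y|X) from the conditional distributions:
P(X) = (11/20, 9/20), so H(X) = 0.9928 bits
H(Y|X) = Σ_x P(X=x) · H(Y|X=x):
  P(Y|X=0) = (5/11, 2/11, 4/11), H(Y|X=0) = 1.4949, weight P(X=0) = 11/20
  P(Y|X=1) = (1/3, 1/3, 1/3), H(Y|X=1) = 1.5850, weight P(X=1) = 9/20
H(Y|X) = 1.5354 bits

H(X) + H(Y|X) = 0.9928 + 1.5354 = 2.5282 bits

Both sides equal 2.5282 bits. ✓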